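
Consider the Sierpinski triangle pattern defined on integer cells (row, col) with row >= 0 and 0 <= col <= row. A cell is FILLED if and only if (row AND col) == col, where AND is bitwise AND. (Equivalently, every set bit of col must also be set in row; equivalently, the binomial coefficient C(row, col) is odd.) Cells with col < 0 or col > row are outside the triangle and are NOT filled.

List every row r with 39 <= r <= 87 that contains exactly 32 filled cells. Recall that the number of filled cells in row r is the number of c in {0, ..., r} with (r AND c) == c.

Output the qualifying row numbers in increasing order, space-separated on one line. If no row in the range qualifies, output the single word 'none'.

Row r has 2^popcount(r) filled cells, so we need popcount(r) = log2(32) = 5.
Scan r = 39..87 and keep those with exactly 5 one-bits:
r=39=100111 popcount=4 -> skip
r=40=101000 popcount=2 -> skip
r=41=101001 popcount=3 -> skip
r=42=101010 popcount=3 -> skip
r=43=101011 popcount=4 -> skip
r=44=101100 popcount=3 -> skip
r=45=101101 popcount=4 -> skip
r=46=101110 popcount=4 -> skip
r=47=101111 popcount=5 -> KEEP
r=48=110000 popcount=2 -> skip
r=49=110001 popcount=3 -> skip
r=50=110010 popcount=3 -> skip
r=51=110011 popcount=4 -> skip
r=52=110100 popcount=3 -> skip
r=53=110101 popcount=4 -> skip
r=54=110110 popcount=4 -> skip
r=55=110111 popcount=5 -> KEEP
r=56=111000 popcount=3 -> skip
r=57=111001 popcount=4 -> skip
r=58=111010 popcount=4 -> skip
r=59=111011 popcount=5 -> KEEP
r=60=111100 popcount=4 -> skip
r=61=111101 popcount=5 -> KEEP
r=62=111110 popcount=5 -> KEEP
r=63=111111 popcount=6 -> skip
r=64=1000000 popcount=1 -> skip
r=65=1000001 popcount=2 -> skip
r=66=1000010 popcount=2 -> skip
r=67=1000011 popcount=3 -> skip
r=68=1000100 popcount=2 -> skip
r=69=1000101 popcount=3 -> skip
r=70=1000110 popcount=3 -> skip
r=71=1000111 popcount=4 -> skip
r=72=1001000 popcount=2 -> skip
r=73=1001001 popcount=3 -> skip
r=74=1001010 popcount=3 -> skip
r=75=1001011 popcount=4 -> skip
r=76=1001100 popcount=3 -> skip
r=77=1001101 popcount=4 -> skip
r=78=1001110 popcount=4 -> skip
r=79=1001111 popcount=5 -> KEEP
r=80=1010000 popcount=2 -> skip
r=81=1010001 popcount=3 -> skip
r=82=1010010 popcount=3 -> skip
r=83=1010011 popcount=4 -> skip
r=84=1010100 popcount=3 -> skip
r=85=1010101 popcount=4 -> skip
r=86=1010110 popcount=4 -> skip
r=87=1010111 popcount=5 -> KEEP
Kept rows: 47 55 59 61 62 79 87

Answer: 47 55 59 61 62 79 87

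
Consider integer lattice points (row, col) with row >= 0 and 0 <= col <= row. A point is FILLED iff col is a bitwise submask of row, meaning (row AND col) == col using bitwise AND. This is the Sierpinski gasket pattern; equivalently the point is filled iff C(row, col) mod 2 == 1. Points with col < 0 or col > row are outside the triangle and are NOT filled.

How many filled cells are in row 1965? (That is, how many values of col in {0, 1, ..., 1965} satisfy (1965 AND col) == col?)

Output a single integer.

1965 in binary = 11110101101
popcount(1965) = number of 1-bits in 11110101101 = 8
A col c satisfies (1965 AND c) == c iff every set bit of c is also set in 1965; each of the 8 set bits of 1965 can independently be on or off in c.
count = 2^8 = 256

Answer: 256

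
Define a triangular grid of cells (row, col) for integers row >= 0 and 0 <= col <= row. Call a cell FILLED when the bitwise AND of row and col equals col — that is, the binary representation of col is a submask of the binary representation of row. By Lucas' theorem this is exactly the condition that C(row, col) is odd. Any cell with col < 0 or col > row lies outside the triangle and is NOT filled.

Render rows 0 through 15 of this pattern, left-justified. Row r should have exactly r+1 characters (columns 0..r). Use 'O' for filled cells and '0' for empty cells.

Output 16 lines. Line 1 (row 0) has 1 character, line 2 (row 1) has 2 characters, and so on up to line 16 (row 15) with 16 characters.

r0=0: O
r1=1: OO
r2=10: O0O
r3=11: OOOO
r4=100: O000O
r5=101: OO00OO
r6=110: O0O0O0O
r7=111: OOOOOOOO
r8=1000: O0000000O
r9=1001: OO000000OO
r10=1010: O0O00000O0O
r11=1011: OOOO0000OOOO
r12=1100: O000O000O000O
r13=1101: OO00OO00OO00OO
r14=1110: O0O0O0O0O0O0O0O
r15=1111: OOOOOOOOOOOOOOOO

Answer: O
OO
O0O
OOOO
O000O
OO00OO
O0O0O0O
OOOOOOOO
O0000000O
OO000000OO
O0O00000O0O
OOOO0000OOOO
O000O000O000O
OO00OO00OO00OO
O0O0O0O0O0O0O0O
OOOOOOOOOOOOOOOO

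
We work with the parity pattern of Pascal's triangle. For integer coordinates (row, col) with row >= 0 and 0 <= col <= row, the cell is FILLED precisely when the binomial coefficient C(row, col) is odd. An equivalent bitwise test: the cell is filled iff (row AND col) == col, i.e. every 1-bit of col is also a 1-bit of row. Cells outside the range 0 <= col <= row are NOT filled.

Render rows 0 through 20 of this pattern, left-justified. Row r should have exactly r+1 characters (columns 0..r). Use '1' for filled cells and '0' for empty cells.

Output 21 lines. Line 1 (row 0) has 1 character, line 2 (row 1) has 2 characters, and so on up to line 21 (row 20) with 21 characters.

Answer: 1
11
101
1111
10001
110011
1010101
11111111
100000001
1100000011
10100000101
111100001111
1000100010001
11001100110011
101010101010101
1111111111111111
10000000000000001
110000000000000011
1010000000000000101
11110000000000001111
100010000000000010001

Derivation:
r0=0: 1
r1=1: 11
r2=10: 101
r3=11: 1111
r4=100: 10001
r5=101: 110011
r6=110: 1010101
r7=111: 11111111
r8=1000: 100000001
r9=1001: 1100000011
r10=1010: 10100000101
r11=1011: 111100001111
r12=1100: 1000100010001
r13=1101: 11001100110011
r14=1110: 101010101010101
r15=1111: 1111111111111111
r16=10000: 10000000000000001
r17=10001: 110000000000000011
r18=10010: 1010000000000000101
r19=10011: 11110000000000001111
r20=10100: 100010000000000010001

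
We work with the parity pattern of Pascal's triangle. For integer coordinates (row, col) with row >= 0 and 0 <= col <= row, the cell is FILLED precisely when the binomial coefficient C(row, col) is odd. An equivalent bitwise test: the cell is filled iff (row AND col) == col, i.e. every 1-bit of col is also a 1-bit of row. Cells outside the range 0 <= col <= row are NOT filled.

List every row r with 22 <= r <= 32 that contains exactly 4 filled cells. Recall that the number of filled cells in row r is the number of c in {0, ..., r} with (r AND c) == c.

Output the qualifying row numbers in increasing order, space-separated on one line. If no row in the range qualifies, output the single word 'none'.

Row r has 2^popcount(r) filled cells, so we need popcount(r) = log2(4) = 2.
Scan r = 22..32 and keep those with exactly 2 one-bits:
r=22=10110 popcount=3 -> skip
r=23=10111 popcount=4 -> skip
r=24=11000 popcount=2 -> KEEP
r=25=11001 popcount=3 -> skip
r=26=11010 popcount=3 -> skip
r=27=11011 popcount=4 -> skip
r=28=11100 popcount=3 -> skip
r=29=11101 popcount=4 -> skip
r=30=11110 popcount=4 -> skip
r=31=11111 popcount=5 -> skip
r=32=100000 popcount=1 -> skip
Kept rows: 24

Answer: 24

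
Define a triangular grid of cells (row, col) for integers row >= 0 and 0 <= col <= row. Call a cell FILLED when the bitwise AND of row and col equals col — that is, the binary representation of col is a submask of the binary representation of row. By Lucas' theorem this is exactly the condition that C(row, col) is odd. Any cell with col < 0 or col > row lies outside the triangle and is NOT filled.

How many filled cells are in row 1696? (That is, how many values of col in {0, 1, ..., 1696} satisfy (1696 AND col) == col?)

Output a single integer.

Answer: 16

Derivation:
1696 in binary = 11010100000
popcount(1696) = number of 1-bits in 11010100000 = 4
A col c satisfies (1696 AND c) == c iff every set bit of c is also set in 1696; each of the 4 set bits of 1696 can independently be on or off in c.
count = 2^4 = 16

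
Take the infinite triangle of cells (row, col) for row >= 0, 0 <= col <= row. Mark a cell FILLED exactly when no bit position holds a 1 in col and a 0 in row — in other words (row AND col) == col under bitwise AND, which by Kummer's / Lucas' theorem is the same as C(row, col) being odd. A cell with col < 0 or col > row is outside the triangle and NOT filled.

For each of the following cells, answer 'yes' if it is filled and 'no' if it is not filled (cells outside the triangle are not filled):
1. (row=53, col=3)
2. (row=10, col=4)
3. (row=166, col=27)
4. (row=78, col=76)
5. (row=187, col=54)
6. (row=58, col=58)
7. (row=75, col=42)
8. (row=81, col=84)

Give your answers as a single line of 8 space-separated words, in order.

(53,3): row=0b110101, col=0b11, row AND col = 0b1 = 1; 1 != 3 -> empty
(10,4): row=0b1010, col=0b100, row AND col = 0b0 = 0; 0 != 4 -> empty
(166,27): row=0b10100110, col=0b11011, row AND col = 0b10 = 2; 2 != 27 -> empty
(78,76): row=0b1001110, col=0b1001100, row AND col = 0b1001100 = 76; 76 == 76 -> filled
(187,54): row=0b10111011, col=0b110110, row AND col = 0b110010 = 50; 50 != 54 -> empty
(58,58): row=0b111010, col=0b111010, row AND col = 0b111010 = 58; 58 == 58 -> filled
(75,42): row=0b1001011, col=0b101010, row AND col = 0b1010 = 10; 10 != 42 -> empty
(81,84): col outside [0, 81] -> not filled

Answer: no no no yes no yes no no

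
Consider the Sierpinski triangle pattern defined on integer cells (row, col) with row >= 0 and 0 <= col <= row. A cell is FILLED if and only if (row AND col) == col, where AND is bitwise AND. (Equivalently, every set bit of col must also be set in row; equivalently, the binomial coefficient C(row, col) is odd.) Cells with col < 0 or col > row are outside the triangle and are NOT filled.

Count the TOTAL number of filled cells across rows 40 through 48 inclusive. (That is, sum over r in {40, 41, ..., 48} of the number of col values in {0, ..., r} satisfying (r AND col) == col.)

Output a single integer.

r40=101000 pc2: +4 =4
r41=101001 pc3: +8 =12
r42=101010 pc3: +8 =20
r43=101011 pc4: +16 =36
r44=101100 pc3: +8 =44
r45=101101 pc4: +16 =60
r46=101110 pc4: +16 =76
r47=101111 pc5: +32 =108
r48=110000 pc2: +4 =112

Answer: 112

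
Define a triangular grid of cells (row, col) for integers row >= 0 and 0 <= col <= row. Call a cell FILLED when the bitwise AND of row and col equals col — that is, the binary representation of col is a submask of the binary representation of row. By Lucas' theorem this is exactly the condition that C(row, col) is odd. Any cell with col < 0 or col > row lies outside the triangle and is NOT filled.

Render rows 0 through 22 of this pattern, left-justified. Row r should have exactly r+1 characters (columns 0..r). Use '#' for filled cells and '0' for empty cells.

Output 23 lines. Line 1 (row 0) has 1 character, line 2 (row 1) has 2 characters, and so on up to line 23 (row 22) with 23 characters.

r0=0: #
r1=1: ##
r2=10: #0#
r3=11: ####
r4=100: #000#
r5=101: ##00##
r6=110: #0#0#0#
r7=111: ########
r8=1000: #0000000#
r9=1001: ##000000##
r10=1010: #0#00000#0#
r11=1011: ####0000####
r12=1100: #000#000#000#
r13=1101: ##00##00##00##
r14=1110: #0#0#0#0#0#0#0#
r15=1111: ################
r16=10000: #000000000000000#
r17=10001: ##00000000000000##
r18=10010: #0#0000000000000#0#
r19=10011: ####000000000000####
r20=10100: #000#00000000000#000#
r21=10101: ##00##0000000000##00##
r22=10110: #0#0#0#000000000#0#0#0#

Answer: #
##
#0#
####
#000#
##00##
#0#0#0#
########
#0000000#
##000000##
#0#00000#0#
####0000####
#000#000#000#
##00##00##00##
#0#0#0#0#0#0#0#
################
#000000000000000#
##00000000000000##
#0#0000000000000#0#
####000000000000####
#000#00000000000#000#
##00##0000000000##00##
#0#0#0#000000000#0#0#0#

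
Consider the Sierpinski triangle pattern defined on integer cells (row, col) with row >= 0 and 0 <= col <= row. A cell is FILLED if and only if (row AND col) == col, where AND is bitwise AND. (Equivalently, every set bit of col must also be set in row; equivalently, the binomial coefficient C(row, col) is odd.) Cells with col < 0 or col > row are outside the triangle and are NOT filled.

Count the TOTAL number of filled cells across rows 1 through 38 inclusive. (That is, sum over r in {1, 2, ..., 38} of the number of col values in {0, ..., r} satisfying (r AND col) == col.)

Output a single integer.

r1=1 pc1: +2 =2
r2=10 pc1: +2 =4
r3=11 pc2: +4 =8
r4=100 pc1: +2 =10
r5=101 pc2: +4 =14
r6=110 pc2: +4 =18
r7=111 pc3: +8 =26
r8=1000 pc1: +2 =28
r9=1001 pc2: +4 =32
r10=1010 pc2: +4 =36
r11=1011 pc3: +8 =44
r12=1100 pc2: +4 =48
r13=1101 pc3: +8 =56
r14=1110 pc3: +8 =64
r15=1111 pc4: +16 =80
r16=10000 pc1: +2 =82
r17=10001 pc2: +4 =86
r18=10010 pc2: +4 =90
r19=10011 pc3: +8 =98
r20=10100 pc2: +4 =102
r21=10101 pc3: +8 =110
r22=10110 pc3: +8 =118
r23=10111 pc4: +16 =134
r24=11000 pc2: +4 =138
r25=11001 pc3: +8 =146
r26=11010 pc3: +8 =154
r27=11011 pc4: +16 =170
r28=11100 pc3: +8 =178
r29=11101 pc4: +16 =194
r30=11110 pc4: +16 =210
r31=11111 pc5: +32 =242
r32=100000 pc1: +2 =244
r33=100001 pc2: +4 =248
r34=100010 pc2: +4 =252
r35=100011 pc3: +8 =260
r36=100100 pc2: +4 =264
r37=100101 pc3: +8 =272
r38=100110 pc3: +8 =280

Answer: 280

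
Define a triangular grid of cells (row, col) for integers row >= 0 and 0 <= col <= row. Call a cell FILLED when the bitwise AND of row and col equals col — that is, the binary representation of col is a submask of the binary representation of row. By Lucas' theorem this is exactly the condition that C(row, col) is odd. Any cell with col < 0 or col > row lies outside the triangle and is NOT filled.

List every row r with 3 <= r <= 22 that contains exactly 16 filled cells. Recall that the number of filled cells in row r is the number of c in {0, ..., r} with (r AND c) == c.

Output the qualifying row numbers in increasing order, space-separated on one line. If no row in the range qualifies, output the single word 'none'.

Row r has 2^popcount(r) filled cells, so we need popcount(r) = log2(16) = 4.
Scan r = 3..22 and keep those with exactly 4 one-bits:
r=3=11 popcount=2 -> skip
r=4=100 popcount=1 -> skip
r=5=101 popcount=2 -> skip
r=6=110 popcount=2 -> skip
r=7=111 popcount=3 -> skip
r=8=1000 popcount=1 -> skip
r=9=1001 popcount=2 -> skip
r=10=1010 popcount=2 -> skip
r=11=1011 popcount=3 -> skip
r=12=1100 popcount=2 -> skip
r=13=1101 popcount=3 -> skip
r=14=1110 popcount=3 -> skip
r=15=1111 popcount=4 -> KEEP
r=16=10000 popcount=1 -> skip
r=17=10001 popcount=2 -> skip
r=18=10010 popcount=2 -> skip
r=19=10011 popcount=3 -> skip
r=20=10100 popcount=2 -> skip
r=21=10101 popcount=3 -> skip
r=22=10110 popcount=3 -> skip
Kept rows: 15

Answer: 15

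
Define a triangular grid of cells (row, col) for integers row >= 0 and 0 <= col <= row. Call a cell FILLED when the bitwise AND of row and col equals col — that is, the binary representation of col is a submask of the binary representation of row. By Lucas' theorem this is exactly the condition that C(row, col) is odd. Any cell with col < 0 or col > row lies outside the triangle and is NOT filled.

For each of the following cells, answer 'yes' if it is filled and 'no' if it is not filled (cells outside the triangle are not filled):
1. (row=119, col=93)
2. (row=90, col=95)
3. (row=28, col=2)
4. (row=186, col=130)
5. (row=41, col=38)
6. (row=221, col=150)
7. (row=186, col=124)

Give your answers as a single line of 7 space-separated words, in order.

(119,93): row=0b1110111, col=0b1011101, row AND col = 0b1010101 = 85; 85 != 93 -> empty
(90,95): col outside [0, 90] -> not filled
(28,2): row=0b11100, col=0b10, row AND col = 0b0 = 0; 0 != 2 -> empty
(186,130): row=0b10111010, col=0b10000010, row AND col = 0b10000010 = 130; 130 == 130 -> filled
(41,38): row=0b101001, col=0b100110, row AND col = 0b100000 = 32; 32 != 38 -> empty
(221,150): row=0b11011101, col=0b10010110, row AND col = 0b10010100 = 148; 148 != 150 -> empty
(186,124): row=0b10111010, col=0b1111100, row AND col = 0b111000 = 56; 56 != 124 -> empty

Answer: no no no yes no no no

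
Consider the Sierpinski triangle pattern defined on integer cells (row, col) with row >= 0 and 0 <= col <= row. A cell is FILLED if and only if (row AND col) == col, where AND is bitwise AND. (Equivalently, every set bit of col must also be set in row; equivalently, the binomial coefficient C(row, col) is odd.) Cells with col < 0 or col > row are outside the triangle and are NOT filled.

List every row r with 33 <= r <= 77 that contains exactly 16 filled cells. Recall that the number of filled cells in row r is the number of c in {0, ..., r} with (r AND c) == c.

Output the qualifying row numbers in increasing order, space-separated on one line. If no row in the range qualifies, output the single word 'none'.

Answer: 39 43 45 46 51 53 54 57 58 60 71 75 77

Derivation:
Row r has 2^popcount(r) filled cells, so we need popcount(r) = log2(16) = 4.
Scan r = 33..77 and keep those with exactly 4 one-bits:
r=33=100001 popcount=2 -> skip
r=34=100010 popcount=2 -> skip
r=35=100011 popcount=3 -> skip
r=36=100100 popcount=2 -> skip
r=37=100101 popcount=3 -> skip
r=38=100110 popcount=3 -> skip
r=39=100111 popcount=4 -> KEEP
r=40=101000 popcount=2 -> skip
r=41=101001 popcount=3 -> skip
r=42=101010 popcount=3 -> skip
r=43=101011 popcount=4 -> KEEP
r=44=101100 popcount=3 -> skip
r=45=101101 popcount=4 -> KEEP
r=46=101110 popcount=4 -> KEEP
r=47=101111 popcount=5 -> skip
r=48=110000 popcount=2 -> skip
r=49=110001 popcount=3 -> skip
r=50=110010 popcount=3 -> skip
r=51=110011 popcount=4 -> KEEP
r=52=110100 popcount=3 -> skip
r=53=110101 popcount=4 -> KEEP
r=54=110110 popcount=4 -> KEEP
r=55=110111 popcount=5 -> skip
r=56=111000 popcount=3 -> skip
r=57=111001 popcount=4 -> KEEP
r=58=111010 popcount=4 -> KEEP
r=59=111011 popcount=5 -> skip
r=60=111100 popcount=4 -> KEEP
r=61=111101 popcount=5 -> skip
r=62=111110 popcount=5 -> skip
r=63=111111 popcount=6 -> skip
r=64=1000000 popcount=1 -> skip
r=65=1000001 popcount=2 -> skip
r=66=1000010 popcount=2 -> skip
r=67=1000011 popcount=3 -> skip
r=68=1000100 popcount=2 -> skip
r=69=1000101 popcount=3 -> skip
r=70=1000110 popcount=3 -> skip
r=71=1000111 popcount=4 -> KEEP
r=72=1001000 popcount=2 -> skip
r=73=1001001 popcount=3 -> skip
r=74=1001010 popcount=3 -> skip
r=75=1001011 popcount=4 -> KEEP
r=76=1001100 popcount=3 -> skip
r=77=1001101 popcount=4 -> KEEP
Kept rows: 39 43 45 46 51 53 54 57 58 60 71 75 77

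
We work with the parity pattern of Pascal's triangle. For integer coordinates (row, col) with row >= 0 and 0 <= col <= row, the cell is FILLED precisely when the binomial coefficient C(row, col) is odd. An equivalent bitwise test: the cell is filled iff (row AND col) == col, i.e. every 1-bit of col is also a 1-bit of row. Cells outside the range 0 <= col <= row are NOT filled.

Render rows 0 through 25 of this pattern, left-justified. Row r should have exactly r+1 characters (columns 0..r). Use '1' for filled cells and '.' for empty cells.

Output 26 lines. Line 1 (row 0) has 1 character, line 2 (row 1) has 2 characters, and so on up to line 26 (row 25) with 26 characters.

r0=0: 1
r1=1: 11
r2=10: 1.1
r3=11: 1111
r4=100: 1...1
r5=101: 11..11
r6=110: 1.1.1.1
r7=111: 11111111
r8=1000: 1.......1
r9=1001: 11......11
r10=1010: 1.1.....1.1
r11=1011: 1111....1111
r12=1100: 1...1...1...1
r13=1101: 11..11..11..11
r14=1110: 1.1.1.1.1.1.1.1
r15=1111: 1111111111111111
r16=10000: 1...............1
r17=10001: 11..............11
r18=10010: 1.1.............1.1
r19=10011: 1111............1111
r20=10100: 1...1...........1...1
r21=10101: 11..11..........11..11
r22=10110: 1.1.1.1.........1.1.1.1
r23=10111: 11111111........11111111
r24=11000: 1.......1.......1.......1
r25=11001: 11......11......11......11

Answer: 1
11
1.1
1111
1...1
11..11
1.1.1.1
11111111
1.......1
11......11
1.1.....1.1
1111....1111
1...1...1...1
11..11..11..11
1.1.1.1.1.1.1.1
1111111111111111
1...............1
11..............11
1.1.............1.1
1111............1111
1...1...........1...1
11..11..........11..11
1.1.1.1.........1.1.1.1
11111111........11111111
1.......1.......1.......1
11......11......11......11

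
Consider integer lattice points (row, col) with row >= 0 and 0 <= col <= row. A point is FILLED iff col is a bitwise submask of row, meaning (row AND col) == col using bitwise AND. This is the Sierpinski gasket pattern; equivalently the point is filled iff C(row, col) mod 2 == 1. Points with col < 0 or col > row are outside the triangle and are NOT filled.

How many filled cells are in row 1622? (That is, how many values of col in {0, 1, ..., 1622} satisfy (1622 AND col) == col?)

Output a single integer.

Answer: 64

Derivation:
1622 in binary = 11001010110
popcount(1622) = number of 1-bits in 11001010110 = 6
A col c satisfies (1622 AND c) == c iff every set bit of c is also set in 1622; each of the 6 set bits of 1622 can independently be on or off in c.
count = 2^6 = 64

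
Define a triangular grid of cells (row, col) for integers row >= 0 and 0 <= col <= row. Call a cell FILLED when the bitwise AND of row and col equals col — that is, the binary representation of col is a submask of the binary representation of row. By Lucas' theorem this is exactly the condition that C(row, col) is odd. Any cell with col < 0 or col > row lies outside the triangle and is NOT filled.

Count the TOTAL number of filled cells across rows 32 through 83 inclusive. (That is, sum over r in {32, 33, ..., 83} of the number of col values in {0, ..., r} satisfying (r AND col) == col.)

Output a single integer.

r32=100000 pc1: +2 =2
r33=100001 pc2: +4 =6
r34=100010 pc2: +4 =10
r35=100011 pc3: +8 =18
r36=100100 pc2: +4 =22
r37=100101 pc3: +8 =30
r38=100110 pc3: +8 =38
r39=100111 pc4: +16 =54
r40=101000 pc2: +4 =58
r41=101001 pc3: +8 =66
r42=101010 pc3: +8 =74
r43=101011 pc4: +16 =90
r44=101100 pc3: +8 =98
r45=101101 pc4: +16 =114
r46=101110 pc4: +16 =130
r47=101111 pc5: +32 =162
r48=110000 pc2: +4 =166
r49=110001 pc3: +8 =174
r50=110010 pc3: +8 =182
r51=110011 pc4: +16 =198
r52=110100 pc3: +8 =206
r53=110101 pc4: +16 =222
r54=110110 pc4: +16 =238
r55=110111 pc5: +32 =270
r56=111000 pc3: +8 =278
r57=111001 pc4: +16 =294
r58=111010 pc4: +16 =310
r59=111011 pc5: +32 =342
r60=111100 pc4: +16 =358
r61=111101 pc5: +32 =390
r62=111110 pc5: +32 =422
r63=111111 pc6: +64 =486
r64=1000000 pc1: +2 =488
r65=1000001 pc2: +4 =492
r66=1000010 pc2: +4 =496
r67=1000011 pc3: +8 =504
r68=1000100 pc2: +4 =508
r69=1000101 pc3: +8 =516
r70=1000110 pc3: +8 =524
r71=1000111 pc4: +16 =540
r72=1001000 pc2: +4 =544
r73=1001001 pc3: +8 =552
r74=1001010 pc3: +8 =560
r75=1001011 pc4: +16 =576
r76=1001100 pc3: +8 =584
r77=1001101 pc4: +16 =600
r78=1001110 pc4: +16 =616
r79=1001111 pc5: +32 =648
r80=1010000 pc2: +4 =652
r81=1010001 pc3: +8 =660
r82=1010010 pc3: +8 =668
r83=1010011 pc4: +16 =684

Answer: 684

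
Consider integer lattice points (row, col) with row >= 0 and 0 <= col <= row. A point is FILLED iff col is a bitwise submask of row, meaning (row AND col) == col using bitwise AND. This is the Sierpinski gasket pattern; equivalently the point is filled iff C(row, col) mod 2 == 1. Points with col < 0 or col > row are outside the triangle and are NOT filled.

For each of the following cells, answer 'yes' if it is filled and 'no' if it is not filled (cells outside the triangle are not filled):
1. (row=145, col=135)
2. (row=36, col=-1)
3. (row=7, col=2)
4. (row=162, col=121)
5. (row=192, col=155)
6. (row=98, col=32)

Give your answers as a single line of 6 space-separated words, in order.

(145,135): row=0b10010001, col=0b10000111, row AND col = 0b10000001 = 129; 129 != 135 -> empty
(36,-1): col outside [0, 36] -> not filled
(7,2): row=0b111, col=0b10, row AND col = 0b10 = 2; 2 == 2 -> filled
(162,121): row=0b10100010, col=0b1111001, row AND col = 0b100000 = 32; 32 != 121 -> empty
(192,155): row=0b11000000, col=0b10011011, row AND col = 0b10000000 = 128; 128 != 155 -> empty
(98,32): row=0b1100010, col=0b100000, row AND col = 0b100000 = 32; 32 == 32 -> filled

Answer: no no yes no no yes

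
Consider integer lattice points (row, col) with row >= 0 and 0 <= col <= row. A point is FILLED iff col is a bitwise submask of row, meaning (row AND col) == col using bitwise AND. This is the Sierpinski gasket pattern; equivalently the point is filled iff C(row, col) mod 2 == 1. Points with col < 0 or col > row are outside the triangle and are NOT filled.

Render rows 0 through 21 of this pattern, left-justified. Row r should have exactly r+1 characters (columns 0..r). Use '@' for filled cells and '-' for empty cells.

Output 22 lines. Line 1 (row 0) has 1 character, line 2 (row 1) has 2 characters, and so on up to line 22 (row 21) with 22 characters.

Answer: @
@@
@-@
@@@@
@---@
@@--@@
@-@-@-@
@@@@@@@@
@-------@
@@------@@
@-@-----@-@
@@@@----@@@@
@---@---@---@
@@--@@--@@--@@
@-@-@-@-@-@-@-@
@@@@@@@@@@@@@@@@
@---------------@
@@--------------@@
@-@-------------@-@
@@@@------------@@@@
@---@-----------@---@
@@--@@----------@@--@@

Derivation:
r0=0: @
r1=1: @@
r2=10: @-@
r3=11: @@@@
r4=100: @---@
r5=101: @@--@@
r6=110: @-@-@-@
r7=111: @@@@@@@@
r8=1000: @-------@
r9=1001: @@------@@
r10=1010: @-@-----@-@
r11=1011: @@@@----@@@@
r12=1100: @---@---@---@
r13=1101: @@--@@--@@--@@
r14=1110: @-@-@-@-@-@-@-@
r15=1111: @@@@@@@@@@@@@@@@
r16=10000: @---------------@
r17=10001: @@--------------@@
r18=10010: @-@-------------@-@
r19=10011: @@@@------------@@@@
r20=10100: @---@-----------@---@
r21=10101: @@--@@----------@@--@@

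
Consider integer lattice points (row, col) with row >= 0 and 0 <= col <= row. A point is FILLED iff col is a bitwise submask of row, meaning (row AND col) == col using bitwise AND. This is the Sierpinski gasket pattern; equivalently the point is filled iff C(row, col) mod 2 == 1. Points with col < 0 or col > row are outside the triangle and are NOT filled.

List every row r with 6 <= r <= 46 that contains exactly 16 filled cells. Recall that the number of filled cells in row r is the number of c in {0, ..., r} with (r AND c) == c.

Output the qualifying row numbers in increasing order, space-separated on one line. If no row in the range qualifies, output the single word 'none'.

Answer: 15 23 27 29 30 39 43 45 46

Derivation:
Row r has 2^popcount(r) filled cells, so we need popcount(r) = log2(16) = 4.
Scan r = 6..46 and keep those with exactly 4 one-bits:
r=6=110 popcount=2 -> skip
r=7=111 popcount=3 -> skip
r=8=1000 popcount=1 -> skip
r=9=1001 popcount=2 -> skip
r=10=1010 popcount=2 -> skip
r=11=1011 popcount=3 -> skip
r=12=1100 popcount=2 -> skip
r=13=1101 popcount=3 -> skip
r=14=1110 popcount=3 -> skip
r=15=1111 popcount=4 -> KEEP
r=16=10000 popcount=1 -> skip
r=17=10001 popcount=2 -> skip
r=18=10010 popcount=2 -> skip
r=19=10011 popcount=3 -> skip
r=20=10100 popcount=2 -> skip
r=21=10101 popcount=3 -> skip
r=22=10110 popcount=3 -> skip
r=23=10111 popcount=4 -> KEEP
r=24=11000 popcount=2 -> skip
r=25=11001 popcount=3 -> skip
r=26=11010 popcount=3 -> skip
r=27=11011 popcount=4 -> KEEP
r=28=11100 popcount=3 -> skip
r=29=11101 popcount=4 -> KEEP
r=30=11110 popcount=4 -> KEEP
r=31=11111 popcount=5 -> skip
r=32=100000 popcount=1 -> skip
r=33=100001 popcount=2 -> skip
r=34=100010 popcount=2 -> skip
r=35=100011 popcount=3 -> skip
r=36=100100 popcount=2 -> skip
r=37=100101 popcount=3 -> skip
r=38=100110 popcount=3 -> skip
r=39=100111 popcount=4 -> KEEP
r=40=101000 popcount=2 -> skip
r=41=101001 popcount=3 -> skip
r=42=101010 popcount=3 -> skip
r=43=101011 popcount=4 -> KEEP
r=44=101100 popcount=3 -> skip
r=45=101101 popcount=4 -> KEEP
r=46=101110 popcount=4 -> KEEP
Kept rows: 15 23 27 29 30 39 43 45 46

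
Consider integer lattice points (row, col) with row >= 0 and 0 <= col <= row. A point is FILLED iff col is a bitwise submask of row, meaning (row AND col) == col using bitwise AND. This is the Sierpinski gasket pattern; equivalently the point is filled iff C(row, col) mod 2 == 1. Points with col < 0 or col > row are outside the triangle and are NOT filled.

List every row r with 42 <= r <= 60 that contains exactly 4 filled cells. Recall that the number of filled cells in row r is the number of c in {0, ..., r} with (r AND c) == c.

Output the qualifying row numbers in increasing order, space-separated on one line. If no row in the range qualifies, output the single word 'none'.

Row r has 2^popcount(r) filled cells, so we need popcount(r) = log2(4) = 2.
Scan r = 42..60 and keep those with exactly 2 one-bits:
r=42=101010 popcount=3 -> skip
r=43=101011 popcount=4 -> skip
r=44=101100 popcount=3 -> skip
r=45=101101 popcount=4 -> skip
r=46=101110 popcount=4 -> skip
r=47=101111 popcount=5 -> skip
r=48=110000 popcount=2 -> KEEP
r=49=110001 popcount=3 -> skip
r=50=110010 popcount=3 -> skip
r=51=110011 popcount=4 -> skip
r=52=110100 popcount=3 -> skip
r=53=110101 popcount=4 -> skip
r=54=110110 popcount=4 -> skip
r=55=110111 popcount=5 -> skip
r=56=111000 popcount=3 -> skip
r=57=111001 popcount=4 -> skip
r=58=111010 popcount=4 -> skip
r=59=111011 popcount=5 -> skip
r=60=111100 popcount=4 -> skip
Kept rows: 48

Answer: 48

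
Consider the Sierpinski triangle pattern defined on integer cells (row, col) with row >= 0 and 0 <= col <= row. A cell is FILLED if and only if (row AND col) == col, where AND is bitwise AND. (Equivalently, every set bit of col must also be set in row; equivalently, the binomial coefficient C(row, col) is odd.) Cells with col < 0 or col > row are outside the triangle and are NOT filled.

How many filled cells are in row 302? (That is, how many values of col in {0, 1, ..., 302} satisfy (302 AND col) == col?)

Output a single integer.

302 in binary = 100101110
popcount(302) = number of 1-bits in 100101110 = 5
A col c satisfies (302 AND c) == c iff every set bit of c is also set in 302; each of the 5 set bits of 302 can independently be on or off in c.
count = 2^5 = 32

Answer: 32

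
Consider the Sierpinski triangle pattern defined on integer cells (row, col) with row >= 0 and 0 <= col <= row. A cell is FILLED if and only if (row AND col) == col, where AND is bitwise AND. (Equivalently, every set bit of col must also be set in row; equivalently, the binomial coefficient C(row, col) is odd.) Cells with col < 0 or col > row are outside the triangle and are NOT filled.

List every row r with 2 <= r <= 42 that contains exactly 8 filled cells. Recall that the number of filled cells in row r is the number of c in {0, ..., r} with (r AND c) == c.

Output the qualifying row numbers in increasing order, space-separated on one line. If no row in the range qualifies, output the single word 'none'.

Answer: 7 11 13 14 19 21 22 25 26 28 35 37 38 41 42

Derivation:
Row r has 2^popcount(r) filled cells, so we need popcount(r) = log2(8) = 3.
Scan r = 2..42 and keep those with exactly 3 one-bits:
r=2=10 popcount=1 -> skip
r=3=11 popcount=2 -> skip
r=4=100 popcount=1 -> skip
r=5=101 popcount=2 -> skip
r=6=110 popcount=2 -> skip
r=7=111 popcount=3 -> KEEP
r=8=1000 popcount=1 -> skip
r=9=1001 popcount=2 -> skip
r=10=1010 popcount=2 -> skip
r=11=1011 popcount=3 -> KEEP
r=12=1100 popcount=2 -> skip
r=13=1101 popcount=3 -> KEEP
r=14=1110 popcount=3 -> KEEP
r=15=1111 popcount=4 -> skip
r=16=10000 popcount=1 -> skip
r=17=10001 popcount=2 -> skip
r=18=10010 popcount=2 -> skip
r=19=10011 popcount=3 -> KEEP
r=20=10100 popcount=2 -> skip
r=21=10101 popcount=3 -> KEEP
r=22=10110 popcount=3 -> KEEP
r=23=10111 popcount=4 -> skip
r=24=11000 popcount=2 -> skip
r=25=11001 popcount=3 -> KEEP
r=26=11010 popcount=3 -> KEEP
r=27=11011 popcount=4 -> skip
r=28=11100 popcount=3 -> KEEP
r=29=11101 popcount=4 -> skip
r=30=11110 popcount=4 -> skip
r=31=11111 popcount=5 -> skip
r=32=100000 popcount=1 -> skip
r=33=100001 popcount=2 -> skip
r=34=100010 popcount=2 -> skip
r=35=100011 popcount=3 -> KEEP
r=36=100100 popcount=2 -> skip
r=37=100101 popcount=3 -> KEEP
r=38=100110 popcount=3 -> KEEP
r=39=100111 popcount=4 -> skip
r=40=101000 popcount=2 -> skip
r=41=101001 popcount=3 -> KEEP
r=42=101010 popcount=3 -> KEEP
Kept rows: 7 11 13 14 19 21 22 25 26 28 35 37 38 41 42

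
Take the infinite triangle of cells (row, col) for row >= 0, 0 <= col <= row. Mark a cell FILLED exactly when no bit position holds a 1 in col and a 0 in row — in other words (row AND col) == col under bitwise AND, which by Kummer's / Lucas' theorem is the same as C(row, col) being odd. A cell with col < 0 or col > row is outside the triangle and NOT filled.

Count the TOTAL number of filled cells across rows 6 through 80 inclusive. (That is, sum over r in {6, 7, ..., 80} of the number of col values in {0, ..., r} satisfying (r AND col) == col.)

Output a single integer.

Answer: 880

Derivation:
r6=110 pc2: +4 =4
r7=111 pc3: +8 =12
r8=1000 pc1: +2 =14
r9=1001 pc2: +4 =18
r10=1010 pc2: +4 =22
r11=1011 pc3: +8 =30
r12=1100 pc2: +4 =34
r13=1101 pc3: +8 =42
r14=1110 pc3: +8 =50
r15=1111 pc4: +16 =66
r16=10000 pc1: +2 =68
r17=10001 pc2: +4 =72
r18=10010 pc2: +4 =76
r19=10011 pc3: +8 =84
r20=10100 pc2: +4 =88
r21=10101 pc3: +8 =96
r22=10110 pc3: +8 =104
r23=10111 pc4: +16 =120
r24=11000 pc2: +4 =124
r25=11001 pc3: +8 =132
r26=11010 pc3: +8 =140
r27=11011 pc4: +16 =156
r28=11100 pc3: +8 =164
r29=11101 pc4: +16 =180
r30=11110 pc4: +16 =196
r31=11111 pc5: +32 =228
r32=100000 pc1: +2 =230
r33=100001 pc2: +4 =234
r34=100010 pc2: +4 =238
r35=100011 pc3: +8 =246
r36=100100 pc2: +4 =250
r37=100101 pc3: +8 =258
r38=100110 pc3: +8 =266
r39=100111 pc4: +16 =282
r40=101000 pc2: +4 =286
r41=101001 pc3: +8 =294
r42=101010 pc3: +8 =302
r43=101011 pc4: +16 =318
r44=101100 pc3: +8 =326
r45=101101 pc4: +16 =342
r46=101110 pc4: +16 =358
r47=101111 pc5: +32 =390
r48=110000 pc2: +4 =394
r49=110001 pc3: +8 =402
r50=110010 pc3: +8 =410
r51=110011 pc4: +16 =426
r52=110100 pc3: +8 =434
r53=110101 pc4: +16 =450
r54=110110 pc4: +16 =466
r55=110111 pc5: +32 =498
r56=111000 pc3: +8 =506
r57=111001 pc4: +16 =522
r58=111010 pc4: +16 =538
r59=111011 pc5: +32 =570
r60=111100 pc4: +16 =586
r61=111101 pc5: +32 =618
r62=111110 pc5: +32 =650
r63=111111 pc6: +64 =714
r64=1000000 pc1: +2 =716
r65=1000001 pc2: +4 =720
r66=1000010 pc2: +4 =724
r67=1000011 pc3: +8 =732
r68=1000100 pc2: +4 =736
r69=1000101 pc3: +8 =744
r70=1000110 pc3: +8 =752
r71=1000111 pc4: +16 =768
r72=1001000 pc2: +4 =772
r73=1001001 pc3: +8 =780
r74=1001010 pc3: +8 =788
r75=1001011 pc4: +16 =804
r76=1001100 pc3: +8 =812
r77=1001101 pc4: +16 =828
r78=1001110 pc4: +16 =844
r79=1001111 pc5: +32 =876
r80=1010000 pc2: +4 =880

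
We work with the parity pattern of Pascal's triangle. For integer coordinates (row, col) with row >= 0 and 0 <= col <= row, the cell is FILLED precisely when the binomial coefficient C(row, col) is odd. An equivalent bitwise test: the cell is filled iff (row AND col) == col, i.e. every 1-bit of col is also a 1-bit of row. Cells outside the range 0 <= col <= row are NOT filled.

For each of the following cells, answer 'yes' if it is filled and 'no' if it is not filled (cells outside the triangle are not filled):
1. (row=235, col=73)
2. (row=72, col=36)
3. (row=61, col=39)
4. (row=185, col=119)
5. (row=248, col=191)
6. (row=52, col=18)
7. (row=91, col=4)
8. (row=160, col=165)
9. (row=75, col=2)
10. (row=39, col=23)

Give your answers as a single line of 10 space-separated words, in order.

Answer: yes no no no no no no no yes no

Derivation:
(235,73): row=0b11101011, col=0b1001001, row AND col = 0b1001001 = 73; 73 == 73 -> filled
(72,36): row=0b1001000, col=0b100100, row AND col = 0b0 = 0; 0 != 36 -> empty
(61,39): row=0b111101, col=0b100111, row AND col = 0b100101 = 37; 37 != 39 -> empty
(185,119): row=0b10111001, col=0b1110111, row AND col = 0b110001 = 49; 49 != 119 -> empty
(248,191): row=0b11111000, col=0b10111111, row AND col = 0b10111000 = 184; 184 != 191 -> empty
(52,18): row=0b110100, col=0b10010, row AND col = 0b10000 = 16; 16 != 18 -> empty
(91,4): row=0b1011011, col=0b100, row AND col = 0b0 = 0; 0 != 4 -> empty
(160,165): col outside [0, 160] -> not filled
(75,2): row=0b1001011, col=0b10, row AND col = 0b10 = 2; 2 == 2 -> filled
(39,23): row=0b100111, col=0b10111, row AND col = 0b111 = 7; 7 != 23 -> empty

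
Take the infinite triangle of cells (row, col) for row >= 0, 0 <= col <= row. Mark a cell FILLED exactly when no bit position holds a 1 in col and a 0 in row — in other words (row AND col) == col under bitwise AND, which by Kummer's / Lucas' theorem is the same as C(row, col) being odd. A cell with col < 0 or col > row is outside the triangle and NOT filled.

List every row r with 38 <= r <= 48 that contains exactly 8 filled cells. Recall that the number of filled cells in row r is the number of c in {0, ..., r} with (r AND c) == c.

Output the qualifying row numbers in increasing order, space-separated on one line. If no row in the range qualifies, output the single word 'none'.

Row r has 2^popcount(r) filled cells, so we need popcount(r) = log2(8) = 3.
Scan r = 38..48 and keep those with exactly 3 one-bits:
r=38=100110 popcount=3 -> KEEP
r=39=100111 popcount=4 -> skip
r=40=101000 popcount=2 -> skip
r=41=101001 popcount=3 -> KEEP
r=42=101010 popcount=3 -> KEEP
r=43=101011 popcount=4 -> skip
r=44=101100 popcount=3 -> KEEP
r=45=101101 popcount=4 -> skip
r=46=101110 popcount=4 -> skip
r=47=101111 popcount=5 -> skip
r=48=110000 popcount=2 -> skip
Kept rows: 38 41 42 44

Answer: 38 41 42 44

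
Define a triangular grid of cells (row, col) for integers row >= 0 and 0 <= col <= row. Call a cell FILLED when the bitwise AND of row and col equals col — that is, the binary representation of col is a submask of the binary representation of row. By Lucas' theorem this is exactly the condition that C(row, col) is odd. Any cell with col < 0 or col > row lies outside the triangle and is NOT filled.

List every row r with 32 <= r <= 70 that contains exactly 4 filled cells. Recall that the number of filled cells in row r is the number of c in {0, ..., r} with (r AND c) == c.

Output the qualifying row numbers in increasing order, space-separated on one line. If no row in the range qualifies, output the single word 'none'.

Answer: 33 34 36 40 48 65 66 68

Derivation:
Row r has 2^popcount(r) filled cells, so we need popcount(r) = log2(4) = 2.
Scan r = 32..70 and keep those with exactly 2 one-bits:
r=32=100000 popcount=1 -> skip
r=33=100001 popcount=2 -> KEEP
r=34=100010 popcount=2 -> KEEP
r=35=100011 popcount=3 -> skip
r=36=100100 popcount=2 -> KEEP
r=37=100101 popcount=3 -> skip
r=38=100110 popcount=3 -> skip
r=39=100111 popcount=4 -> skip
r=40=101000 popcount=2 -> KEEP
r=41=101001 popcount=3 -> skip
r=42=101010 popcount=3 -> skip
r=43=101011 popcount=4 -> skip
r=44=101100 popcount=3 -> skip
r=45=101101 popcount=4 -> skip
r=46=101110 popcount=4 -> skip
r=47=101111 popcount=5 -> skip
r=48=110000 popcount=2 -> KEEP
r=49=110001 popcount=3 -> skip
r=50=110010 popcount=3 -> skip
r=51=110011 popcount=4 -> skip
r=52=110100 popcount=3 -> skip
r=53=110101 popcount=4 -> skip
r=54=110110 popcount=4 -> skip
r=55=110111 popcount=5 -> skip
r=56=111000 popcount=3 -> skip
r=57=111001 popcount=4 -> skip
r=58=111010 popcount=4 -> skip
r=59=111011 popcount=5 -> skip
r=60=111100 popcount=4 -> skip
r=61=111101 popcount=5 -> skip
r=62=111110 popcount=5 -> skip
r=63=111111 popcount=6 -> skip
r=64=1000000 popcount=1 -> skip
r=65=1000001 popcount=2 -> KEEP
r=66=1000010 popcount=2 -> KEEP
r=67=1000011 popcount=3 -> skip
r=68=1000100 popcount=2 -> KEEP
r=69=1000101 popcount=3 -> skip
r=70=1000110 popcount=3 -> skip
Kept rows: 33 34 36 40 48 65 66 68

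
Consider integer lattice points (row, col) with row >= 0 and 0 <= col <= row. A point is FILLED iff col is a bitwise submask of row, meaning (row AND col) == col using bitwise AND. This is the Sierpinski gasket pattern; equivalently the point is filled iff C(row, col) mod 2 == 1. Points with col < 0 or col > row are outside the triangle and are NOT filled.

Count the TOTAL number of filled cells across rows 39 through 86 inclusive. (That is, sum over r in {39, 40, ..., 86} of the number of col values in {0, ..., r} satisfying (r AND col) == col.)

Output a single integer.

Answer: 686

Derivation:
r39=100111 pc4: +16 =16
r40=101000 pc2: +4 =20
r41=101001 pc3: +8 =28
r42=101010 pc3: +8 =36
r43=101011 pc4: +16 =52
r44=101100 pc3: +8 =60
r45=101101 pc4: +16 =76
r46=101110 pc4: +16 =92
r47=101111 pc5: +32 =124
r48=110000 pc2: +4 =128
r49=110001 pc3: +8 =136
r50=110010 pc3: +8 =144
r51=110011 pc4: +16 =160
r52=110100 pc3: +8 =168
r53=110101 pc4: +16 =184
r54=110110 pc4: +16 =200
r55=110111 pc5: +32 =232
r56=111000 pc3: +8 =240
r57=111001 pc4: +16 =256
r58=111010 pc4: +16 =272
r59=111011 pc5: +32 =304
r60=111100 pc4: +16 =320
r61=111101 pc5: +32 =352
r62=111110 pc5: +32 =384
r63=111111 pc6: +64 =448
r64=1000000 pc1: +2 =450
r65=1000001 pc2: +4 =454
r66=1000010 pc2: +4 =458
r67=1000011 pc3: +8 =466
r68=1000100 pc2: +4 =470
r69=1000101 pc3: +8 =478
r70=1000110 pc3: +8 =486
r71=1000111 pc4: +16 =502
r72=1001000 pc2: +4 =506
r73=1001001 pc3: +8 =514
r74=1001010 pc3: +8 =522
r75=1001011 pc4: +16 =538
r76=1001100 pc3: +8 =546
r77=1001101 pc4: +16 =562
r78=1001110 pc4: +16 =578
r79=1001111 pc5: +32 =610
r80=1010000 pc2: +4 =614
r81=1010001 pc3: +8 =622
r82=1010010 pc3: +8 =630
r83=1010011 pc4: +16 =646
r84=1010100 pc3: +8 =654
r85=1010101 pc4: +16 =670
r86=1010110 pc4: +16 =686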